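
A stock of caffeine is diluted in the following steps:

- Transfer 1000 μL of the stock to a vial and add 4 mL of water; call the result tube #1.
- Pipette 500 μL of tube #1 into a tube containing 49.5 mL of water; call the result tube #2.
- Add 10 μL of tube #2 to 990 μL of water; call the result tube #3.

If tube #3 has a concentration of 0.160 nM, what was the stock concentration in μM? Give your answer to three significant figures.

8.00 μM

Step 1: 1000 μL + 4 mL = 5000 μL total → factor 5000/1000 = 5
Step 2: 500 μL + 49.5 mL = 50000 μL total → factor 50000/500 = 100
Step 3: 10 μL + 990 μL = 1000 μL total → factor 1000/10 = 100
Overall dilution factor = 5 × 100 × 100 = 50000
Stock = 0.160 nM × 50000 = 8000 nM = 8.00 μM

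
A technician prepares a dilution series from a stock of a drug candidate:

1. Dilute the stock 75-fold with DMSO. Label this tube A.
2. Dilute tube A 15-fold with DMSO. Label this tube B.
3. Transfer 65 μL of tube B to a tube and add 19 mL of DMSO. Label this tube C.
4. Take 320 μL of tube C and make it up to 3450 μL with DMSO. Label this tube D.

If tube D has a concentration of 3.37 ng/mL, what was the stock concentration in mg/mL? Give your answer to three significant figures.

Step 1: 75-fold → factor 75
Step 2: 15-fold → factor 15
Step 3: 65 μL + 19 mL = 19065 μL total → factor 19065/65 = 293.31
Step 4: 320 μL brought to 3450 μL → factor 3450/320 = 10.781
Overall dilution factor = 75 × 15 × 293.31 × 10.781 = 3.5575 × 10^6
Stock = 3.37 ng/mL × 3.5575 × 10^6 = 1.199 × 10^7 ng/mL = 12.0 mg/mL

12.0 mg/mL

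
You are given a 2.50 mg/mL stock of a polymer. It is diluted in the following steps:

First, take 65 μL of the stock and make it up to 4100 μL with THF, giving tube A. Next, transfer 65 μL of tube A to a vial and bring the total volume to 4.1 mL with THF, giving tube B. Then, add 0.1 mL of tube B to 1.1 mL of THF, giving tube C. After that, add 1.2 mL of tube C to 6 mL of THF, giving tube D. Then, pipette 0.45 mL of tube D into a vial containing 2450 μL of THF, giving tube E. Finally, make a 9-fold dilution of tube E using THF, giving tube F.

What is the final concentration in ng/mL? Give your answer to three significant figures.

0.150 ng/mL

Step 1: 65 μL brought to 4100 μL → factor 4100/65 = 63.077
Step 2: 65 μL brought to 4.1 mL → factor 4100/65 = 63.077
Step 3: 0.1 mL + 1.1 mL = 1.2 mL total → factor 1.2/0.1 = 12
Step 4: 1.2 mL + 6 mL = 7.2 mL total → factor 7.2/1.2 = 6
Step 5: 0.45 mL + 2450 μL = 2.9 mL total → factor 2.9/0.45 = 6.4444
Step 6: 9-fold → factor 9
Overall dilution factor = 63.077 × 63.077 × 12 × 6 × 6.4444 × 9 = 1.6615 × 10^7
Final = 2.50 mg/mL / 1.6615 × 10^7 = 1.505 × 10^-7 mg/mL = 0.150 ng/mL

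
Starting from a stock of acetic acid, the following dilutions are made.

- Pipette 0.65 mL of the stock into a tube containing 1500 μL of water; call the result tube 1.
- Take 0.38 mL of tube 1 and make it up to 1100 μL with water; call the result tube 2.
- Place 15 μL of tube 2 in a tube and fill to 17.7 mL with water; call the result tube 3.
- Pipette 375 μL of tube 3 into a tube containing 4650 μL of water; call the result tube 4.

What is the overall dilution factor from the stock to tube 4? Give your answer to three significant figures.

Step 1: 0.65 mL + 1500 μL = 2.15 mL total → factor 2.15/0.65 = 3.3077
Step 2: 0.38 mL brought to 1100 μL → factor 1.1/0.38 = 2.8947
Step 3: 15 μL brought to 17.7 mL → factor 17700/15 = 1180
Step 4: 375 μL + 4650 μL = 5025 μL total → factor 5025/375 = 13.4
Overall dilution factor = 3.3077 × 2.8947 × 1180 × 13.4 = 1.514 × 10^5

1.51 × 10^5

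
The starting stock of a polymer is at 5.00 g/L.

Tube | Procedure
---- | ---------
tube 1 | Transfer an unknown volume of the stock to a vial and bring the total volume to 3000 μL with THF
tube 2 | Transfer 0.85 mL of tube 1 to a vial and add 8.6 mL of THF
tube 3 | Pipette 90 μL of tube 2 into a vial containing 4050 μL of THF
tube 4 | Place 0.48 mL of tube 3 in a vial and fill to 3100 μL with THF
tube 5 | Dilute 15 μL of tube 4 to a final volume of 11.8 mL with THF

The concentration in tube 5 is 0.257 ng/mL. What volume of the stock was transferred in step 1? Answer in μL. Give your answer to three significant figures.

Step 1: v brought to 3000 μL → factor = 3000 μL/v
Step 2: 0.85 mL + 8.6 mL = 9.45 mL total → factor 9.45/0.85 = 11.118
Step 3: 90 μL + 4050 μL = 4140 μL total → factor 4140/90 = 46
Step 4: 0.48 mL brought to 3100 μL → factor 3.1/0.48 = 6.4583
Step 5: 15 μL brought to 11.8 mL → factor 11800/15 = 786.67
Product of known-step factors = 2.5983 × 10^6
Overall factor = 5.00 g/L / (0.257 ng/mL) = 1.9455 × 10^7
Step-1 factor = 1.9455 × 10^7 / 2.5983 × 10^6 = 7.4878
v = 3000 μL / 7.4878 = 401 μL

401 μL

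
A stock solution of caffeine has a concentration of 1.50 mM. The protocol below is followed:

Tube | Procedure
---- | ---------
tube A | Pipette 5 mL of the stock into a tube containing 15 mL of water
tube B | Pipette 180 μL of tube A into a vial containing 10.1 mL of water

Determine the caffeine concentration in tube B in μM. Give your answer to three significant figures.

Step 1: 5 mL + 15 mL = 20 mL total → factor 20/5 = 4
Step 2: 180 μL + 10.1 mL = 10280 μL total → factor 10280/180 = 57.111
Overall dilution factor = 4 × 57.111 = 228.44
Final = 1.50 mM / 228.44 = 0.006566 mM = 6.57 μM

6.57 μM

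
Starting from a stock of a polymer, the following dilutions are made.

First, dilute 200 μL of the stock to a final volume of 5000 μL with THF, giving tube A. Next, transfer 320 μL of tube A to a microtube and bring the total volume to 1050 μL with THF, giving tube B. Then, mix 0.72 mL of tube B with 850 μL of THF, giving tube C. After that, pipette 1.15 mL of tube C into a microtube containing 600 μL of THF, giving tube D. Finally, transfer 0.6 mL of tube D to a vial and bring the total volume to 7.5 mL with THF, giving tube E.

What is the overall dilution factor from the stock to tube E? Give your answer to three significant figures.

Step 1: 200 μL brought to 5000 μL → factor 5000/200 = 25
Step 2: 320 μL brought to 1050 μL → factor 1050/320 = 3.2812
Step 3: 0.72 mL + 850 μL = 1.57 mL total → factor 1.57/0.72 = 2.1806
Step 4: 1.15 mL + 600 μL = 1.75 mL total → factor 1.75/1.15 = 1.5217
Step 5: 0.6 mL brought to 7.5 mL → factor 7.5/0.6 = 12.5
Overall dilution factor = 25 × 3.2812 × 2.1806 × 1.5217 × 12.5 = 3402.5

3.40 × 10^3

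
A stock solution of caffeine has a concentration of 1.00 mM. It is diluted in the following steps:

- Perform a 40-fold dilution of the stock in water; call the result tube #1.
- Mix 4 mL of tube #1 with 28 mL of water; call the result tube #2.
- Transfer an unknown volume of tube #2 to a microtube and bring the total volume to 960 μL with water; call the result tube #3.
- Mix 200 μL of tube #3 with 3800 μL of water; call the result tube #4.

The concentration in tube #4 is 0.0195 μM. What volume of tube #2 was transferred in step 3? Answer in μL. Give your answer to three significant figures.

120 μL

Step 1: 40-fold → factor 40
Step 2: 4 mL + 28 mL = 32 mL total → factor 32/4 = 8
Step 3: v brought to 960 μL → factor = 960 μL/v
Step 4: 200 μL + 3800 μL = 4000 μL total → factor 4000/200 = 20
Product of known-step factors = 6400
Overall factor = 1.00 mM / (0.0195 μM) = 51282
Step-3 factor = 51282 / 6400 = 8.0128
v = 960 μL / 8.0128 = 120 μL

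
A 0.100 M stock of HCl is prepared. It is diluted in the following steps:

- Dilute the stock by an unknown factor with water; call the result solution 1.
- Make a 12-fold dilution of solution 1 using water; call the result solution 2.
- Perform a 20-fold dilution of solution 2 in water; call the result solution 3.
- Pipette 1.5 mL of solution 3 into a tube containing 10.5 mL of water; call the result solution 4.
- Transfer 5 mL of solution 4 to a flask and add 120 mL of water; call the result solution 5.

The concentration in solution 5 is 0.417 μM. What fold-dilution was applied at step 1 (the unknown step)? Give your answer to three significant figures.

Step 1: unknown factor x
Step 2: 12-fold → factor 12
Step 3: 20-fold → factor 20
Step 4: 1.5 mL + 10.5 mL = 12 mL total → factor 12/1.5 = 8
Step 5: 5 mL + 120 mL = 125 mL total → factor 125/5 = 25
Product of known-step factors = 48000
Overall factor = 0.100 M / (0.417 μM) = 2.3981 × 10^5
x = 2.3981 × 10^5 / 48000 = 5.00

5.00-fold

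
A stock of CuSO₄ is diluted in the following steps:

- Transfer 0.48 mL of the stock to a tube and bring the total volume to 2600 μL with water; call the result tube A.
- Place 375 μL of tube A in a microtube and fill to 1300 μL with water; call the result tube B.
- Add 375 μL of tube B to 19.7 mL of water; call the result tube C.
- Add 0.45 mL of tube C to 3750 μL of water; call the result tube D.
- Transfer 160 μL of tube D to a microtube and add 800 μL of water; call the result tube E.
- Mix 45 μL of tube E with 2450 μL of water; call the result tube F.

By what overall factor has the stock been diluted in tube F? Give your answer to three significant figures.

3.12 × 10^6

Step 1: 0.48 mL brought to 2600 μL → factor 2.6/0.48 = 5.4167
Step 2: 375 μL brought to 1300 μL → factor 1300/375 = 3.4667
Step 3: 375 μL + 19.7 mL = 20075 μL total → factor 20075/375 = 53.533
Step 4: 0.45 mL + 3750 μL = 4.2 mL total → factor 4.2/0.45 = 9.3333
Step 5: 160 μL + 800 μL = 960 μL total → factor 960/160 = 6
Step 6: 45 μL + 2450 μL = 2495 μL total → factor 2495/45 = 55.444
Overall dilution factor = 5.4167 × 3.4667 × 53.533 × 9.3333 × 6 × 55.444 = 3.1211 × 10^6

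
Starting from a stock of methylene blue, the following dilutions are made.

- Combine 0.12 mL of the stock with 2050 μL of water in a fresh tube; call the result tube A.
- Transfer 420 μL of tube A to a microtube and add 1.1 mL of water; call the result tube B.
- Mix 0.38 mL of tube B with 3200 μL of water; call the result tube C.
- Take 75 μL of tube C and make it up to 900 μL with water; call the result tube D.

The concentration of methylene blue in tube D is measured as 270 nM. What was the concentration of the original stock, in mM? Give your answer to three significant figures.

Step 1: 0.12 mL + 2050 μL = 2.17 mL total → factor 2.17/0.12 = 18.083
Step 2: 420 μL + 1.1 mL = 1520 μL total → factor 1520/420 = 3.619
Step 3: 0.38 mL + 3200 μL = 3.58 mL total → factor 3.58/0.38 = 9.4211
Step 4: 75 μL brought to 900 μL → factor 900/75 = 12
Overall dilution factor = 18.083 × 3.619 × 9.4211 × 12 = 7398.7
Stock = 270 nM × 7398.7 = 1.998 × 10^6 nM = 2.00 mM

2.00 mM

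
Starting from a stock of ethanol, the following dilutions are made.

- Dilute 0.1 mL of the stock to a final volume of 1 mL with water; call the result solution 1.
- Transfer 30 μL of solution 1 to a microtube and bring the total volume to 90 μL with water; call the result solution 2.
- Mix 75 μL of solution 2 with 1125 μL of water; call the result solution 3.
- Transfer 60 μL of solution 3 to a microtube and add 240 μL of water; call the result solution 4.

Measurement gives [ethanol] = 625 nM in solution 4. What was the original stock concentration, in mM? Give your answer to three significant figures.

Step 1: 0.1 mL brought to 1 mL → factor 1/0.1 = 10
Step 2: 30 μL brought to 90 μL → factor 90/30 = 3
Step 3: 75 μL + 1125 μL = 1200 μL total → factor 1200/75 = 16
Step 4: 60 μL + 240 μL = 300 μL total → factor 300/60 = 5
Overall dilution factor = 10 × 3 × 16 × 5 = 2400
Stock = 625 nM × 2400 = 1.500 × 10^6 nM = 1.50 mM

1.50 mM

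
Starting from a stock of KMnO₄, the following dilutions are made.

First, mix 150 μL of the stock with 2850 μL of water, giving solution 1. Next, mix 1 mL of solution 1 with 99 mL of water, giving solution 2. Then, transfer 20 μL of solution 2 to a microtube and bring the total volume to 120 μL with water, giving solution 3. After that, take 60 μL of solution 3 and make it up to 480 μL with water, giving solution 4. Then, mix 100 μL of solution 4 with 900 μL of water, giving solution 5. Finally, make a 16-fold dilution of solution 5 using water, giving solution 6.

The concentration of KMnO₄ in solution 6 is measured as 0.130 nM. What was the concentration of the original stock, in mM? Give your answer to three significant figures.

Step 1: 150 μL + 2850 μL = 3000 μL total → factor 3000/150 = 20
Step 2: 1 mL + 99 mL = 100 mL total → factor 100/1 = 100
Step 3: 20 μL brought to 120 μL → factor 120/20 = 6
Step 4: 60 μL brought to 480 μL → factor 480/60 = 8
Step 5: 100 μL + 900 μL = 1000 μL total → factor 1000/100 = 10
Step 6: 16-fold → factor 16
Overall dilution factor = 20 × 100 × 6 × 8 × 10 × 16 = 1.536 × 10^7
Stock = 0.130 nM × 1.536 × 10^7 = 1.997 × 10^6 nM = 2.00 mM

2.00 mM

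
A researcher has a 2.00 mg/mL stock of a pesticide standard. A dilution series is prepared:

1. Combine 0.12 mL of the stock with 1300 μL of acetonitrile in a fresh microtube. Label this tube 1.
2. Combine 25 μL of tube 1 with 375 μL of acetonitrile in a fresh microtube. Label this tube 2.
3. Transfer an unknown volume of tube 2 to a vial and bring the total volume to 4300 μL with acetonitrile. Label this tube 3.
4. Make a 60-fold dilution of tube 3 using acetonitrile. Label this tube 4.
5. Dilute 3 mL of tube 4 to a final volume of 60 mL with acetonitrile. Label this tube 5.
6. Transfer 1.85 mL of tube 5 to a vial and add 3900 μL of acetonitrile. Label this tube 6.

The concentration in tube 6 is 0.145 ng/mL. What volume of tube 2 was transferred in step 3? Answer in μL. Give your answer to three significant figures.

220 μL

Step 1: 0.12 mL + 1300 μL = 1.42 mL total → factor 1.42/0.12 = 11.833
Step 2: 25 μL + 375 μL = 400 μL total → factor 400/25 = 16
Step 3: v brought to 4300 μL → factor = 4300 μL/v
Step 4: 60-fold → factor 60
Step 5: 3 mL brought to 60 mL → factor 60/3 = 20
Step 6: 1.85 mL + 3900 μL = 5.75 mL total → factor 5.75/1.85 = 3.1081
Product of known-step factors = 7.0616 × 10^5
Overall factor = 2.00 mg/mL / (0.145 ng/mL) = 1.3793 × 10^7
Step-3 factor = 1.3793 × 10^7 / 7.0616 × 10^5 = 19.532
v = 4300 μL / 19.532 = 220 μL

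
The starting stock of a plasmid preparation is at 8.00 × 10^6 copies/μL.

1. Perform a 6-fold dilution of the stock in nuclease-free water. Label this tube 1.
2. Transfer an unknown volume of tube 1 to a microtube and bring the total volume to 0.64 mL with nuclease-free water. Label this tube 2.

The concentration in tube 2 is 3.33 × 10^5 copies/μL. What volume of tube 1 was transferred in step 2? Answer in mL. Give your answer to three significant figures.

Step 1: 6-fold → factor 6
Step 2: v brought to 0.64 mL → factor = 0.64 mL/v
Product of known-step factors = 6
Overall factor = 8.00 × 10^6 copies/μL / (3.33 × 10^5 copies/μL) = 24.024
Step-2 factor = 24.024 / 6 = 4.004
v = 0.64 mL / 4.004 = 0.160 mL

0.160 mL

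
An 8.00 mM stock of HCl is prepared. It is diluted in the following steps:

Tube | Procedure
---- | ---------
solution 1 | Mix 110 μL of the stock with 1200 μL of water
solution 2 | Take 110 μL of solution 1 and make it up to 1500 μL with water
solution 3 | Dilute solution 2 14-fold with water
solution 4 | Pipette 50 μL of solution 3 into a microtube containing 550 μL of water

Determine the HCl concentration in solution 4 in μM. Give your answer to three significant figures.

0.293 μM

Step 1: 110 μL + 1200 μL = 1310 μL total → factor 1310/110 = 11.909
Step 2: 110 μL brought to 1500 μL → factor 1500/110 = 13.636
Step 3: 14-fold → factor 14
Step 4: 50 μL + 550 μL = 600 μL total → factor 600/50 = 12
Overall dilution factor = 11.909 × 13.636 × 14 × 12 = 27283
Final = 8.00 mM / 27283 = 0.0002932 mM = 0.293 μM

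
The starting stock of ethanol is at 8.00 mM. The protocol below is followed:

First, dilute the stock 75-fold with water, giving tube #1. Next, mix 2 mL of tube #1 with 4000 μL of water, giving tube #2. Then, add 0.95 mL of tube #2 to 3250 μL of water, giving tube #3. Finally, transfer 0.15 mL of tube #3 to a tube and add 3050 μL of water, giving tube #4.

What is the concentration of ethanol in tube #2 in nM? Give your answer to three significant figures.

Step 1: 75-fold → factor 75
Step 2: 2 mL + 4000 μL = 6 mL total → factor 6/2 = 3
Dilution factor through tube #2 = 75 × 3 = 225
[tube #2] = 8.00 mM / 225 = 0.03556 mM = 3.56 × 10^4 nM

3.56 × 10^4 nM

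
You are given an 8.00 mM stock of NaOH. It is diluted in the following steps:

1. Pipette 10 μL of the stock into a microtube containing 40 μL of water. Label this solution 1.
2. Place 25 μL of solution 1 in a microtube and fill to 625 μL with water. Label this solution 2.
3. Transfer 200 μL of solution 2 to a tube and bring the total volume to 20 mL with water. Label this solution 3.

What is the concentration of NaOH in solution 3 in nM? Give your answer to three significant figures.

640 nM

Step 1: 10 μL + 40 μL = 50 μL total → factor 50/10 = 5
Step 2: 25 μL brought to 625 μL → factor 625/25 = 25
Step 3: 200 μL brought to 20 mL → factor 20000/200 = 100
Overall dilution factor = 5 × 25 × 100 = 12500
Final = 8.00 mM / 12500 = 0.0006400 mM = 640 nM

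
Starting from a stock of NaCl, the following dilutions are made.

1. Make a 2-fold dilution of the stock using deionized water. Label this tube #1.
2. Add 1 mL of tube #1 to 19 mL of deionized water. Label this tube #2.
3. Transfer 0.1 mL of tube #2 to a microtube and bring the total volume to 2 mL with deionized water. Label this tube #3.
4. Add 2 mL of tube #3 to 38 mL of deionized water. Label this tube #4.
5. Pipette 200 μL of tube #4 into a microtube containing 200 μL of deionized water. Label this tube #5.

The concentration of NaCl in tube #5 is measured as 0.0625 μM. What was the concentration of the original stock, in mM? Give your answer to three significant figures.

2.00 mM

Step 1: 2-fold → factor 2
Step 2: 1 mL + 19 mL = 20 mL total → factor 20/1 = 20
Step 3: 0.1 mL brought to 2 mL → factor 2/0.1 = 20
Step 4: 2 mL + 38 mL = 40 mL total → factor 40/2 = 20
Step 5: 200 μL + 200 μL = 400 μL total → factor 400/200 = 2
Overall dilution factor = 2 × 20 × 20 × 20 × 2 = 32000
Stock = 0.0625 μM × 32000 = 2000 μM = 2.00 mM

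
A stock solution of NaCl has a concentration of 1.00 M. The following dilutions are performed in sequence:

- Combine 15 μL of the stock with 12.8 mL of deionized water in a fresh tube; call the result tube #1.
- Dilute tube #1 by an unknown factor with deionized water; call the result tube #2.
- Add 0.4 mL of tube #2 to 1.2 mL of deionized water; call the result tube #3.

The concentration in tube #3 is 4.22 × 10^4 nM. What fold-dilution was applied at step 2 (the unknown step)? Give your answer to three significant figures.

Step 1: 15 μL + 12.8 mL = 12815 μL total → factor 12815/15 = 854.33
Step 2: unknown factor x
Step 3: 0.4 mL + 1.2 mL = 1.6 mL total → factor 1.6/0.4 = 4
Product of known-step factors = 3417.3
Overall factor = 1.00 M / (4.22 × 10^4 nM) = 23697
x = 23697 / 3417.3 = 6.93

6.93-fold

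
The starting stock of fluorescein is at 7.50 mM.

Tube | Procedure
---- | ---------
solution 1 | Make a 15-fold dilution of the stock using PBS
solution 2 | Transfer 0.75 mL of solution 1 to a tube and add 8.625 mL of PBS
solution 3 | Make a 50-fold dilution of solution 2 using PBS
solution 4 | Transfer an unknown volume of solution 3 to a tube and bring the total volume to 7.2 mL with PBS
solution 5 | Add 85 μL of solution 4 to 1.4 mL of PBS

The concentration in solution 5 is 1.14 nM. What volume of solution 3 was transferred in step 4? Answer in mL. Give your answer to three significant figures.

Step 1: 15-fold → factor 15
Step 2: 0.75 mL + 8.625 mL = 9.375 mL total → factor 9.375/0.75 = 12.5
Step 3: 50-fold → factor 50
Step 4: v brought to 7.2 mL → factor = 7.2 mL/v
Step 5: 85 μL + 1.4 mL = 1485 μL total → factor 1485/85 = 17.471
Product of known-step factors = 1.6379 × 10^5
Overall factor = 7.50 mM / (1.14 nM) = 6.5789 × 10^6
Step-4 factor = 6.5789 × 10^6 / 1.6379 × 10^5 = 40.168
v = 7.2 mL / 40.168 = 0.179 mL

0.179 mL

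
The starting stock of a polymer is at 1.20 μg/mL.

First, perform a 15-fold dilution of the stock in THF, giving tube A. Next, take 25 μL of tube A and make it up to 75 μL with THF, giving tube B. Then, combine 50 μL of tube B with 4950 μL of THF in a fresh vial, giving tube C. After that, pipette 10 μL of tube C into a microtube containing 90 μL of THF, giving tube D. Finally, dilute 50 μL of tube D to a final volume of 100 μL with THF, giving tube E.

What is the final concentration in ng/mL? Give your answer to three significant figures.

0.0133 ng/mL

Step 1: 15-fold → factor 15
Step 2: 25 μL brought to 75 μL → factor 75/25 = 3
Step 3: 50 μL + 4950 μL = 5000 μL total → factor 5000/50 = 100
Step 4: 10 μL + 90 μL = 100 μL total → factor 100/10 = 10
Step 5: 50 μL brought to 100 μL → factor 100/50 = 2
Overall dilution factor = 15 × 3 × 100 × 10 × 2 = 90000
Final = 1.20 μg/mL / 90000 = 1.333 × 10^-5 μg/mL = 0.0133 ng/mL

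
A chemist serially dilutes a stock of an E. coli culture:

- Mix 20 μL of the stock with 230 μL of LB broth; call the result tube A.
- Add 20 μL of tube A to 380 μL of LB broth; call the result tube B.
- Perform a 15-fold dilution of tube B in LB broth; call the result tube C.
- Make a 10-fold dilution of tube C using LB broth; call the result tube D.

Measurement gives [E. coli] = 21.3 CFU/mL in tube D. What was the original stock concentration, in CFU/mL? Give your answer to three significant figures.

7.99 × 10^5 CFU/mL

Step 1: 20 μL + 230 μL = 250 μL total → factor 250/20 = 12.5
Step 2: 20 μL + 380 μL = 400 μL total → factor 400/20 = 20
Step 3: 15-fold → factor 15
Step 4: 10-fold → factor 10
Overall dilution factor = 12.5 × 20 × 15 × 10 = 37500
Stock = 21.3 CFU/mL × 37500 = 7.99 × 10^5 CFU/mL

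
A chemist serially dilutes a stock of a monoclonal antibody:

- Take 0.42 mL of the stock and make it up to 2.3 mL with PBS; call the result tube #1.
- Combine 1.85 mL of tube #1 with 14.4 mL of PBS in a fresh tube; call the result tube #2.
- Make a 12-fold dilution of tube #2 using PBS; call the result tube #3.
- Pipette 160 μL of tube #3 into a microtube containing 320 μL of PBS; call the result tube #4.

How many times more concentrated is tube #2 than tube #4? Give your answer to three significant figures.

Step 1: 0.42 mL brought to 2.3 mL → factor 2.3/0.42 = 5.4762
Step 2: 1.85 mL + 14.4 mL = 16.25 mL total → factor 16.25/1.85 = 8.7838
Step 3: 12-fold → factor 12
Step 4: 160 μL + 320 μL = 480 μL total → factor 480/160 = 3
Dilution factor to tube #2 = 48.102; to tube #4 = 1731.7
[tube #2]/[tube #4] = (factor to tube #4)/(factor to tube #2) = 1731.7/48.102 = 36.0

36.0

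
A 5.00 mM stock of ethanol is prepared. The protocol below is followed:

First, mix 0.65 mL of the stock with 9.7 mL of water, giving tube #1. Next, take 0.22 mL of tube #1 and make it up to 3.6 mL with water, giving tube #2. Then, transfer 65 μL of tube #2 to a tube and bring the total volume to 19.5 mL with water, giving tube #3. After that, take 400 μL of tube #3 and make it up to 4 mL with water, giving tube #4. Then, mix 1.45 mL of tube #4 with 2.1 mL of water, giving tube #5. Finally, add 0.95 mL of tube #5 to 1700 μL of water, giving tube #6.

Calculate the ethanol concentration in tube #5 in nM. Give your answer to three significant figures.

2.61 nM

Step 1: 0.65 mL + 9.7 mL = 10.35 mL total → factor 10.35/0.65 = 15.923
Step 2: 0.22 mL brought to 3.6 mL → factor 3.6/0.22 = 16.364
Step 3: 65 μL brought to 19.5 mL → factor 19500/65 = 300
Step 4: 400 μL brought to 4 mL → factor 4000/400 = 10
Step 5: 1.45 mL + 2.1 mL = 3.55 mL total → factor 3.55/1.45 = 2.4483
Dilution factor through tube #5 = 15.923 × 16.364 × 300 × 10 × 2.4483 = 1.9138 × 10^6
[tube #5] = 5.00 mM / 1.9138 × 10^6 = 2.613 × 10^-6 mM = 2.61 nM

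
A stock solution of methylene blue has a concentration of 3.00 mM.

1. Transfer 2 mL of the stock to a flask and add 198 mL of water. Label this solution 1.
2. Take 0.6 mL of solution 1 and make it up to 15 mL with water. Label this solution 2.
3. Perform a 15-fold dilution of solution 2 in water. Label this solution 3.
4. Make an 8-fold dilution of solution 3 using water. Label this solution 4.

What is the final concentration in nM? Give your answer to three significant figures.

10.0 nM

Step 1: 2 mL + 198 mL = 200 mL total → factor 200/2 = 100
Step 2: 0.6 mL brought to 15 mL → factor 15/0.6 = 25
Step 3: 15-fold → factor 15
Step 4: 8-fold → factor 8
Overall dilution factor = 100 × 25 × 15 × 8 = 3 × 10^5
Final = 3.00 mM / 3 × 10^5 = 1.000 × 10^-5 mM = 10.0 nM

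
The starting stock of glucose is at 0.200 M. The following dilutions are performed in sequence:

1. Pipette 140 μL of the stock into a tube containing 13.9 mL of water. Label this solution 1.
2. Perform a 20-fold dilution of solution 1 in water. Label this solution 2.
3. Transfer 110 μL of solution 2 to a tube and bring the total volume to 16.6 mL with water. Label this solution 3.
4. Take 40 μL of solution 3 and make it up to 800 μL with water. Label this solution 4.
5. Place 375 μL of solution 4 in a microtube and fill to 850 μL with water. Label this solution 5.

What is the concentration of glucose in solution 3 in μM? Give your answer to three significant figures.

0.661 μM

Step 1: 140 μL + 13.9 mL = 14040 μL total → factor 14040/140 = 100.29
Step 2: 20-fold → factor 20
Step 3: 110 μL brought to 16.6 mL → factor 16600/110 = 150.91
Dilution factor through solution 3 = 100.29 × 20 × 150.91 = 3.0268 × 10^5
[solution 3] = 0.200 M / 3.0268 × 10^5 = 6.608 × 10^-7 M = 0.661 μM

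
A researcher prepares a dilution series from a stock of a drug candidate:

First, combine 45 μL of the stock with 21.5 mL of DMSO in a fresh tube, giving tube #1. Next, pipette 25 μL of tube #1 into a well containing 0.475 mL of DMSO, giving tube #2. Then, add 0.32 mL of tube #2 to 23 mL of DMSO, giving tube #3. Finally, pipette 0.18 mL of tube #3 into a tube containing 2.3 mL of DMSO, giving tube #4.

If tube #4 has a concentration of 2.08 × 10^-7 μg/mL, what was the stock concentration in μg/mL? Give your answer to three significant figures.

2.00 μg/mL

Step 1: 45 μL + 21.5 mL = 21545 μL total → factor 21545/45 = 478.78
Step 2: 25 μL + 0.475 mL = 500 μL total → factor 500/25 = 20
Step 3: 0.32 mL + 23 mL = 23.32 mL total → factor 23.32/0.32 = 72.875
Step 4: 0.18 mL + 2.3 mL = 2.48 mL total → factor 2.48/0.18 = 13.778
Overall dilution factor = 478.78 × 20 × 72.875 × 13.778 = 9.6144 × 10^6
Stock = 2.08 × 10^-7 μg/mL × 9.6144 × 10^6 = 2.00 μg/mL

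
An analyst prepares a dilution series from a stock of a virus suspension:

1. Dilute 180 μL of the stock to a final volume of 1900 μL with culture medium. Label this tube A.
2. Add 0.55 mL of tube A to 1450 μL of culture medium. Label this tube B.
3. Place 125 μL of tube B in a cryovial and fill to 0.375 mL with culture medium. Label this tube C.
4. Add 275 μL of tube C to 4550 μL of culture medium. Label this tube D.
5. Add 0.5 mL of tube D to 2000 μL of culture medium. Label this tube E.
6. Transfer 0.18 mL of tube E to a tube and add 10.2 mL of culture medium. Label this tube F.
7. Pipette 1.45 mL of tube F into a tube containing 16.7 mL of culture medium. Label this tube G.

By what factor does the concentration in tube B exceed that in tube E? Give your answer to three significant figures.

Step 1: 180 μL brought to 1900 μL → factor 1900/180 = 10.556
Step 2: 0.55 mL + 1450 μL = 2 mL total → factor 2/0.55 = 3.6364
Step 3: 125 μL brought to 0.375 mL → factor 375/125 = 3
Step 4: 275 μL + 4550 μL = 4825 μL total → factor 4825/275 = 17.545
Step 5: 0.5 mL + 2000 μL = 2.5 mL total → factor 2.5/0.5 = 5
Dilution factor to tube B = 38.384; to tube E = 10102
[tube B]/[tube E] = (factor to tube E)/(factor to tube B) = 10102/38.384 = 263

263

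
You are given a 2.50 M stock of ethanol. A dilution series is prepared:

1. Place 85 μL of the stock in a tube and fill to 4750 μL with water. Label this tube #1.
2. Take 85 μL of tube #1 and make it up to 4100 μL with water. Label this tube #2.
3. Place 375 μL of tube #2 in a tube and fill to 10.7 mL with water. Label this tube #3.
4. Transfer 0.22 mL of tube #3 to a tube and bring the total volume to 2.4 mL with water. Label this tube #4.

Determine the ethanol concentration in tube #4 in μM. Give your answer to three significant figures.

2.98 μM

Step 1: 85 μL brought to 4750 μL → factor 4750/85 = 55.882
Step 2: 85 μL brought to 4100 μL → factor 4100/85 = 48.235
Step 3: 375 μL brought to 10.7 mL → factor 10700/375 = 28.533
Step 4: 0.22 mL brought to 2.4 mL → factor 2.4/0.22 = 10.909
Overall dilution factor = 55.882 × 48.235 × 28.533 × 10.909 = 8.3904 × 10^5
Final = 2.50 M / 8.3904 × 10^5 = 2.980 × 10^-6 M = 2.98 μM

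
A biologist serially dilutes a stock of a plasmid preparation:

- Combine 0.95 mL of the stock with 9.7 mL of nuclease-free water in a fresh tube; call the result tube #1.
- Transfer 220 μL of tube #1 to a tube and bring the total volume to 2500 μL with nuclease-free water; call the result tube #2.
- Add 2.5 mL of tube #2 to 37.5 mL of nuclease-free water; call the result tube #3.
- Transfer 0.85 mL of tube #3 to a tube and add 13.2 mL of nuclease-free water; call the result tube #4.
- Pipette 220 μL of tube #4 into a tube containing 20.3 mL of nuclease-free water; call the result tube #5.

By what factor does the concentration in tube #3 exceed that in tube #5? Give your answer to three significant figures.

Step 1: 0.95 mL + 9.7 mL = 10.65 mL total → factor 10.65/0.95 = 11.211
Step 2: 220 μL brought to 2500 μL → factor 2500/220 = 11.364
Step 3: 2.5 mL + 37.5 mL = 40 mL total → factor 40/2.5 = 16
Step 4: 0.85 mL + 13.2 mL = 14.05 mL total → factor 14.05/0.85 = 16.529
Step 5: 220 μL + 20.3 mL = 20520 μL total → factor 20520/220 = 93.273
Dilution factor to tube #3 = 2038.3; to tube #5 = 3.1425 × 10^6
[tube #3]/[tube #5] = (factor to tube #5)/(factor to tube #3) = 3.1425 × 10^6/2038.3 = 1.54 × 10^3

1.54 × 10^3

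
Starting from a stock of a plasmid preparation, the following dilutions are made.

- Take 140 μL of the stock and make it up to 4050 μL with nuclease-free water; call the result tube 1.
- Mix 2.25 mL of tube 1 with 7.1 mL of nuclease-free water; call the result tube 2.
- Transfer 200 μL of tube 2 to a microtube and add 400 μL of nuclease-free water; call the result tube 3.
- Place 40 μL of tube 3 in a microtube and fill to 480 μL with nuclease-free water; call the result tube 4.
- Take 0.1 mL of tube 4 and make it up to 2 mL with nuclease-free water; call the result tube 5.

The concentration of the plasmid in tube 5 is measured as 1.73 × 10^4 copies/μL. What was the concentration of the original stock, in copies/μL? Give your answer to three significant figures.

1.50 × 10^9 copies/μL

Step 1: 140 μL brought to 4050 μL → factor 4050/140 = 28.929
Step 2: 2.25 mL + 7.1 mL = 9.35 mL total → factor 9.35/2.25 = 4.1556
Step 3: 200 μL + 400 μL = 600 μL total → factor 600/200 = 3
Step 4: 40 μL brought to 480 μL → factor 480/40 = 12
Step 5: 0.1 mL brought to 2 mL → factor 2/0.1 = 20
Overall dilution factor = 28.929 × 4.1556 × 3 × 12 × 20 = 86554
Stock = 1.73 × 10^4 copies/μL × 86554 = 1.50 × 10^9 copies/μL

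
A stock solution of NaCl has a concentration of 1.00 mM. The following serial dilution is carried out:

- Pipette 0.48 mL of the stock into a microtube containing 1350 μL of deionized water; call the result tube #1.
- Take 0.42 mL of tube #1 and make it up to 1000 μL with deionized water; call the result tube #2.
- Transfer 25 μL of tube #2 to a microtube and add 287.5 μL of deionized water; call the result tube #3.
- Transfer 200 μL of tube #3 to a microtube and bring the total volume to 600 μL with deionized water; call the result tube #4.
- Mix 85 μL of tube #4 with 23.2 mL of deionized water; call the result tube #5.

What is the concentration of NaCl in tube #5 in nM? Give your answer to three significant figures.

10.7 nM

Step 1: 0.48 mL + 1350 μL = 1.83 mL total → factor 1.83/0.48 = 3.8125
Step 2: 0.42 mL brought to 1000 μL → factor 1/0.42 = 2.381
Step 3: 25 μL + 287.5 μL = 312.5 μL total → factor 312.5/25 = 12.5
Step 4: 200 μL brought to 600 μL → factor 600/200 = 3
Step 5: 85 μL + 23.2 mL = 23285 μL total → factor 23285/85 = 273.94
Overall dilution factor = 3.8125 × 2.381 × 12.5 × 3 × 273.94 = 93250
Final = 1.00 mM / 93250 = 1.072 × 10^-5 mM = 10.7 nM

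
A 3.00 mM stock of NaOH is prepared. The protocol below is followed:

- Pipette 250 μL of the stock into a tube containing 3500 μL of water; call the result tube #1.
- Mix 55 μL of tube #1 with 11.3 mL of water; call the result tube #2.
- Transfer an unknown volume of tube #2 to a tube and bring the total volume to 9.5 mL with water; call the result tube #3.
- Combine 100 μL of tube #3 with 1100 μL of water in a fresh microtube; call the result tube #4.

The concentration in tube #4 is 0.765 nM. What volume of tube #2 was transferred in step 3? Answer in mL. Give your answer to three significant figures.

0.0900 mL

Step 1: 250 μL + 3500 μL = 3750 μL total → factor 3750/250 = 15
Step 2: 55 μL + 11.3 mL = 11355 μL total → factor 11355/55 = 206.45
Step 3: v brought to 9.5 mL → factor = 9.5 mL/v
Step 4: 100 μL + 1100 μL = 1200 μL total → factor 1200/100 = 12
Product of known-step factors = 37162
Overall factor = 3.00 mM / (0.765 nM) = 3.9216 × 10^6
Step-3 factor = 3.9216 × 10^6 / 37162 = 105.53
v = 9.5 mL / 105.53 = 0.0900 mL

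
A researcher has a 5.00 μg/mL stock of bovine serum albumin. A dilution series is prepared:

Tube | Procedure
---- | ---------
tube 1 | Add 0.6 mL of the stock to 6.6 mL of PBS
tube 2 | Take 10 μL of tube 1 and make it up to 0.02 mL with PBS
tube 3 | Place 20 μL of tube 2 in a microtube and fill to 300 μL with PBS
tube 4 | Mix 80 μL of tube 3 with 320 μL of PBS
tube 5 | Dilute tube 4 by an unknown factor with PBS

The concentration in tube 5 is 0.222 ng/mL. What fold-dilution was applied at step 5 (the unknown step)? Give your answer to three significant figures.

Step 1: 0.6 mL + 6.6 mL = 7.2 mL total → factor 7.2/0.6 = 12
Step 2: 10 μL brought to 0.02 mL → factor 20/10 = 2
Step 3: 20 μL brought to 300 μL → factor 300/20 = 15
Step 4: 80 μL + 320 μL = 400 μL total → factor 400/80 = 5
Step 5: unknown factor x
Product of known-step factors = 1800
Overall factor = 5.00 μg/mL / (0.222 ng/mL) = 22523
x = 22523 / 1800 = 12.5

12.5-fold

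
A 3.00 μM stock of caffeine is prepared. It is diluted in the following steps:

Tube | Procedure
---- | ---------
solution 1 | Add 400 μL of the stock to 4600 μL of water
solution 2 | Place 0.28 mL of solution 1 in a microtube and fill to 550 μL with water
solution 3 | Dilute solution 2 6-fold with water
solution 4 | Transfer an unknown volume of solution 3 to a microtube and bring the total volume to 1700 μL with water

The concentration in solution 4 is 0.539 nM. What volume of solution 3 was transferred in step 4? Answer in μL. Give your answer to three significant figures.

45.0 μL

Step 1: 400 μL + 4600 μL = 5000 μL total → factor 5000/400 = 12.5
Step 2: 0.28 mL brought to 550 μL → factor 0.55/0.28 = 1.9643
Step 3: 6-fold → factor 6
Step 4: v brought to 1700 μL → factor = 1700 μL/v
Product of known-step factors = 147.32
Overall factor = 3.00 μM / (0.539 nM) = 5565.9
Step-4 factor = 5565.9 / 147.32 = 37.78
v = 1700 μL / 37.78 = 45.0 μL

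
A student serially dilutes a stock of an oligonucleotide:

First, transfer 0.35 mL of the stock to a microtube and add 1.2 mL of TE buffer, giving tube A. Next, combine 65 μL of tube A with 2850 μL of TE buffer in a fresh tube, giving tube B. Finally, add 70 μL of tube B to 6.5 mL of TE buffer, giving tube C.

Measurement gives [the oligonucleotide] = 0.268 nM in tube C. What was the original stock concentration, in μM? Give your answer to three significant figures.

5.00 μM

Step 1: 0.35 mL + 1.2 mL = 1.55 mL total → factor 1.55/0.35 = 4.4286
Step 2: 65 μL + 2850 μL = 2915 μL total → factor 2915/65 = 44.846
Step 3: 70 μL + 6.5 mL = 6570 μL total → factor 6570/70 = 93.857
Overall dilution factor = 4.4286 × 44.846 × 93.857 = 18640
Stock = 0.268 nM × 18640 = 4996 nM = 5.00 μM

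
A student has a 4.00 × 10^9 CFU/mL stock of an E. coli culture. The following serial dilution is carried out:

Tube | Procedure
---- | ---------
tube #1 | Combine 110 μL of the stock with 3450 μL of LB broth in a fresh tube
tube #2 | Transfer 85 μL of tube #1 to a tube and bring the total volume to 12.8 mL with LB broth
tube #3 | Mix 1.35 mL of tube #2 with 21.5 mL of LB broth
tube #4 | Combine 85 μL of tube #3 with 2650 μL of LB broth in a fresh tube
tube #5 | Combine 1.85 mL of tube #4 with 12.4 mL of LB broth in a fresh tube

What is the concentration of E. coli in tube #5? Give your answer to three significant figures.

Step 1: 110 μL + 3450 μL = 3560 μL total → factor 3560/110 = 32.364
Step 2: 85 μL brought to 12.8 mL → factor 12800/85 = 150.59
Step 3: 1.35 mL + 21.5 mL = 22.85 mL total → factor 22.85/1.35 = 16.926
Step 4: 85 μL + 2650 μL = 2735 μL total → factor 2735/85 = 32.176
Step 5: 1.85 mL + 12.4 mL = 14.25 mL total → factor 14.25/1.85 = 7.7027
Overall dilution factor = 32.364 × 150.59 × 16.926 × 32.176 × 7.7027 = 2.0445 × 10^7
Final = 4.00 × 10^9 CFU/mL / 2.0445 × 10^7 = 196 CFU/mL

196 CFU/mL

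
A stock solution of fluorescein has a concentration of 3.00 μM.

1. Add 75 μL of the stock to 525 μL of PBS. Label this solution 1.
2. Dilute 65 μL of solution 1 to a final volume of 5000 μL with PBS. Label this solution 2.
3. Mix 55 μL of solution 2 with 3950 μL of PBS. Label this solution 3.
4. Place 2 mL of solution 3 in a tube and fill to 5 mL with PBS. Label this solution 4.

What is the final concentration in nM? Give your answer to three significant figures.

0.0268 nM

Step 1: 75 μL + 525 μL = 600 μL total → factor 600/75 = 8
Step 2: 65 μL brought to 5000 μL → factor 5000/65 = 76.923
Step 3: 55 μL + 3950 μL = 4005 μL total → factor 4005/55 = 72.818
Step 4: 2 mL brought to 5 mL → factor 5/2 = 2.5
Overall dilution factor = 8 × 76.923 × 72.818 × 2.5 = 1.1203 × 10^5
Final = 3.00 μM / 1.1203 × 10^5 = 2.678 × 10^-5 μM = 0.0268 nM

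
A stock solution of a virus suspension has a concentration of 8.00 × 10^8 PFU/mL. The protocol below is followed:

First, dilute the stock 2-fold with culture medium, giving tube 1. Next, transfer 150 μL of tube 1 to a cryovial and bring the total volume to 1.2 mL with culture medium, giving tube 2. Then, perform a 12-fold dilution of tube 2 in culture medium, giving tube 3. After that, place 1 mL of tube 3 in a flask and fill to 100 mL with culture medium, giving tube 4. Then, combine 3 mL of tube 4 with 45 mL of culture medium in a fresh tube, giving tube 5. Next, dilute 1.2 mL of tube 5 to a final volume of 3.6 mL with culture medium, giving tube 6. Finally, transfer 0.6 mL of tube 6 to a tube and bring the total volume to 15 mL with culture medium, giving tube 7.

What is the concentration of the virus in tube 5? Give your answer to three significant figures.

Step 1: 2-fold → factor 2
Step 2: 150 μL brought to 1.2 mL → factor 1200/150 = 8
Step 3: 12-fold → factor 12
Step 4: 1 mL brought to 100 mL → factor 100/1 = 100
Step 5: 3 mL + 45 mL = 48 mL total → factor 48/3 = 16
Dilution factor through tube 5 = 2 × 8 × 12 × 100 × 16 = 3.072 × 10^5
[tube 5] = 8.00 × 10^8 PFU/mL / 3.072 × 10^5 = 2.60 × 10^3 PFU/mL

2.60 × 10^3 PFU/mL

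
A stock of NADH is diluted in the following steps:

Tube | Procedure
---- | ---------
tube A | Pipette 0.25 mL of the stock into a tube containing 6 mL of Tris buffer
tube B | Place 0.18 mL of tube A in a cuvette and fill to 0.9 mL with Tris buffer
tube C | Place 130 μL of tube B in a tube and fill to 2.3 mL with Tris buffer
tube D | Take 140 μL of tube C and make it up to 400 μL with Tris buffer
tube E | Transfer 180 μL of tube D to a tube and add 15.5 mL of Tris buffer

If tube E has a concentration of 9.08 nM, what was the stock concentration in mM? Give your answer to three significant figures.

Step 1: 0.25 mL + 6 mL = 6.25 mL total → factor 6.25/0.25 = 25
Step 2: 0.18 mL brought to 0.9 mL → factor 0.9/0.18 = 5
Step 3: 130 μL brought to 2.3 mL → factor 2300/130 = 17.692
Step 4: 140 μL brought to 400 μL → factor 400/140 = 2.8571
Step 5: 180 μL + 15.5 mL = 15680 μL total → factor 15680/180 = 87.111
Overall dilution factor = 25 × 5 × 17.692 × 2.8571 × 87.111 = 5.5043 × 10^5
Stock = 9.08 nM × 5.5043 × 10^5 = 4.998 × 10^6 nM = 5.00 mM

5.00 mM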